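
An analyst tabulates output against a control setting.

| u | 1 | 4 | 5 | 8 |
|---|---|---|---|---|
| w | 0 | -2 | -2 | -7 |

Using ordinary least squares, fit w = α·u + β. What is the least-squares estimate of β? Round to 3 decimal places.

The normal system XᵀX·[α, β]ᵀ = Xᵀw is [[106, 18]; [18, 4]]·[α, β]ᵀ = [-74, -11]ᵀ.
Eliminating β: 4·(row 1) − 18·(row 2) gives 100·α = 4·(-74) − 18·(-11) = -98, so α = -49/50.
Then β = ((-11) − 18·(-49/50))/4 = 83/50.

β = 1.660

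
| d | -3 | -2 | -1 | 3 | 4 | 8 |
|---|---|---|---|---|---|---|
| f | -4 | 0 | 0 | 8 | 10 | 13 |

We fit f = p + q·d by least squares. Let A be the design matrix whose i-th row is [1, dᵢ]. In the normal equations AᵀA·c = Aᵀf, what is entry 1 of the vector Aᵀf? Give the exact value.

Entry 1 ↔ basis 1, so (Aᵀf)_{1} = Σᵢ fᵢ = (1)·(-4) + (1)·(0) + (1)·(0) + (1)·(8) + (1)·(10) + (1)·(13) = 27.

27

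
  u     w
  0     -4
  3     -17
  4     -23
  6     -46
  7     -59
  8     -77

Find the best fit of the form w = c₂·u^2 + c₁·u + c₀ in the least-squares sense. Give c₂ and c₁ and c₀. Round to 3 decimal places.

Entries of MᵀM: Σu^2·u^2 = 8130, Σu^2·u = 1162, Σu^2 = 174, Σu·u = 174, Σu = 28, Σ1 = 6.
Moment sums: Σu^2·w = -9996, Σu·w = -1448, Σw = -226.
So MᵀM·[c₂, c₁, c₀]ᵀ = Mᵀw: [[8130, 1162, 174]; [1162, 174, 28]; [174, 28, 6]]·[c₂, c₁, c₀]ᵀ = [-9996, -1448, -226]ᵀ.
Row-reducing yields c₂ = -1723/1671, c₁ = -417/557, c₀ = -7136/1671.

c₂ = -1.031, c₁ = -0.749, c₀ = -4.270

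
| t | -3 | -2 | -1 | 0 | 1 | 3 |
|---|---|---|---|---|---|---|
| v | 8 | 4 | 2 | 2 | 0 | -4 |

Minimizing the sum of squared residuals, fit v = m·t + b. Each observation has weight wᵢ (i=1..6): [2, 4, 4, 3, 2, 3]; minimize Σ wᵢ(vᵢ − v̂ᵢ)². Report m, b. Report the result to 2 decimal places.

m = -1.72, b = 1.22

Setting ∂/∂m … = 0 gives: 67·m + (-7)·b = -124;  (-7)·m + 18·b = 34.
(Σwᵢ·t·t = 67, Σwᵢ·t = -7, Σwᵢ·1 = 18, Σwᵢ·t·v = -124, Σwᵢ·v = 34.)
det = 67·18 − (-7)² = 1157.
m = ((-124)·18 − (-7)·34)/1157 = -1994/1157; b = (67·34 − (-7)·(-124))/1157 = 1410/1157.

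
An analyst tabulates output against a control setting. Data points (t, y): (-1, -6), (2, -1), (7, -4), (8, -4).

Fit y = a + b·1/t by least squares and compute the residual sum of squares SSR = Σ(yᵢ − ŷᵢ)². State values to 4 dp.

Sums needed: Σ1 = 4, Σ1/t = -13/56, Σ1/t·1/t = 4033/3136.
For Xᵀy: Σy = -15, Σ1/t·y = 31/7.
det = 4·(4033/3136) − (-13/56)² = 15963/3136.
a = ((-15)·(4033/3136) − (-13/56)·(31/7))/(15963/3136) = -57271/15963; b = (4·(31/7) − (-13/56)·(-15))/(15963/3136) = 44632/15963.
Residuals: 6125/15963, 18992/15963, -4319/5321, -12160/15963; SSR = 44726/15963.

SSR = 2.8019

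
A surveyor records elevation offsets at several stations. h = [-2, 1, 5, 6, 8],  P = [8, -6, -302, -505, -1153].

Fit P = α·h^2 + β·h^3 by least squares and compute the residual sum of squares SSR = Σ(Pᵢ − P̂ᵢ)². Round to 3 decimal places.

Entries of AᵀA: Σh^2·h^2 = 6034, Σh^2·h^3 = 43638, Σh^3·h^3 = 324490.
Moment sums: Σh^2·P = -99496, Σh^3·P = -737236.
AᵀA·[α, β]ᵀ = AᵀP becomes [[6034, 43638]; [43638, 324490]]·[α, β]ᵀ = [-99496, -737236]ᵀ.
det = 6034·324490 − 43638² = 53697616.
α = ((-99496)·324490 − 43638·(-737236))/53697616 = -14244059/6712202; β = (6034·(-737236) − 43638·(-99496))/53697616 = -1904921/958886.
Residuals: 1999138/3356101, -6347353/3356101, -2088827/3356101, 1682333/3356101, -156133/3356101; SSR = 15346160/3356101.

SSR = 4.573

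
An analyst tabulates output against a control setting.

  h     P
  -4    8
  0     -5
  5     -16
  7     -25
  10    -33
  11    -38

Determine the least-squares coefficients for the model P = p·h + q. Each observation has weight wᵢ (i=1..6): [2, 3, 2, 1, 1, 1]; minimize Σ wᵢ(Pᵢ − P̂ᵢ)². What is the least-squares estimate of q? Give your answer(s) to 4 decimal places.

q = -3.9290

The normal system AᵀWA·[p, q]ᵀ = AᵀWP is [[352, 30]; [30, 10]]·[p, q]ᵀ = [-1147, -127]ᵀ.
Determinant 352·10 − 30² = 2620.
p = ((-1147)·10 − 30·(-127))/2620 = -383/131; q = (352·(-127) − 30·(-1147))/2620 = -5147/1310.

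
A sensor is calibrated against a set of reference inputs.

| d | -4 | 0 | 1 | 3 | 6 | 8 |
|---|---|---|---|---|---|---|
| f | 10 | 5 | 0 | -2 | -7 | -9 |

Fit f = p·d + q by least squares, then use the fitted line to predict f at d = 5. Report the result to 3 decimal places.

f̂ = -4.871

The normal system MᵀM·[p, q]ᵀ = Mᵀf is [[126, 14]; [14, 6]]·[p, q]ᵀ = [-160, -3]ᵀ.
det = 126·6 − 14² = 560.
p = ((-160)·6 − 14·(-3))/560 = -459/280; q = (126·(-3) − 14·(-160))/560 = 133/40.
At d = 5: f̂ = (-459/280)·(5) + (133/40)·(1) = -341/70.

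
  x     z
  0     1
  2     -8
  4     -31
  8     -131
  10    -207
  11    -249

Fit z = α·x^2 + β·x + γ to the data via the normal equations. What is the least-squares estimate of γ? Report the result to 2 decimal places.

γ = 0.74

Entries of MᵀM: Σx^2·x^2 = 29009, Σx^2·x = 2915, Σx^2 = 305, Σx·x = 305, Σx = 35, Σ1 = 6.
Right-hand side: Σx^2·z = -59741, Σx·z = -5997, Σz = -625.
Normal equations: [[29009, 2915, 305]; [2915, 305, 35]; [305, 35, 6]]·[α, β, γ]ᵀ = [-59741, -5997, -625]ᵀ.
Solving the 3×3 system (Gaussian elimination) gives α = -89875/42972, β = 52001/214860, γ = 2644/3581.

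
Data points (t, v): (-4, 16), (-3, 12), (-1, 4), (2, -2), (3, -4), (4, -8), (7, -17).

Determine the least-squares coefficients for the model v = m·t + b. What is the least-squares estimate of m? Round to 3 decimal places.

m = -2.869

Compute the Gram sums: Σt·t = 104, Σt = 8, Σ1 = 7.
For Aᵀv: Σt·v = -271, Σv = 1.
Eliminating b: 7·(row 1) − 8·(row 2) gives 664·m = 7·(-271) − 8·1 = -1905, so m = -1905/664.
Then b = (1 − 8·(-1905/664))/7 = 284/83.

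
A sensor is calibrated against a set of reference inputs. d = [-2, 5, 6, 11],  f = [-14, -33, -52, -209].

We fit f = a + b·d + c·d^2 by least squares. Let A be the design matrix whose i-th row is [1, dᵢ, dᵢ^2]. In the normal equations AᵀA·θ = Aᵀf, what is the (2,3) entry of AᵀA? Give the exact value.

1664

Row 2 ↔ basis d, column 3 ↔ basis d^2, so (AᵀA)_{2,3} = Σᵢ (d)·(d^2) = (-2)·(4) + (5)·(25) + (6)·(36) + (11)·(121) = 1664.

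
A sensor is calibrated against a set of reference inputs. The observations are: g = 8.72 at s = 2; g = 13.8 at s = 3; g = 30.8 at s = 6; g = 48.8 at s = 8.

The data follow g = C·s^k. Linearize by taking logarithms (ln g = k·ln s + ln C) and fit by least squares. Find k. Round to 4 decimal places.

With ln gᵢ as the transformed response and ln sᵢ as the regressor:
Σln s = 5.6630, Σ(ln s)² = 9.2219, Σln g = 12.1055, Σln s·ln g = 18.6102.
Equations: 9.2219·k + 5.6630·ln C = 18.6102;  5.6630·k + 4·ln C = 12.1055.
Δ = 9.2219·4 − (5.6630)² = 4.8184; k = (18.6102·4 − 5.6630·12.1055)/4.8184 = 1.22189, ln C = (9.2219·12.1055 − 5.6630·18.6102)/4.8184 = 1.29651.

k = 1.2219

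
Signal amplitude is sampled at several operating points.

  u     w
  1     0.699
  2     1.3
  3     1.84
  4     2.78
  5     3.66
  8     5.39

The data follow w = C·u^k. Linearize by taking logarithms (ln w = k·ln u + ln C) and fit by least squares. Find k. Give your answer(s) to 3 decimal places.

Linearized form: ln w = k·ln u + ln C. From the 6 transformed points,
Σln u = 6.8669, Σ(ln u)² = 10.5236, Σln w = 4.5185, Σln u·ln w = 7.8603.
Equations: 10.5236·k + 6.8669·ln C = 7.8603;  6.8669·k + 6·ln C = 4.5185.
Solving (det = 15.9867): k = 1.00918, ln C = -0.40192.

k = 1.009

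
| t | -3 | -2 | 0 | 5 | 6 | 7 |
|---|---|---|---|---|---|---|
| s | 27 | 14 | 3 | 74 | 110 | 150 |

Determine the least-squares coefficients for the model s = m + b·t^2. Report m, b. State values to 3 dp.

Compute the Gram sums: Σ1 = 6, Σt^2 = 123, Σt^2·t^2 = 4419.
And Σs = 378, Σt^2·s = 13459.
MᵀM·[m, b]ᵀ = Mᵀs becomes [[6, 123]; [123, 4419]]·[m, b]ᵀ = [378, 13459]ᵀ.
Eliminating b: 4419·(row 1) − 123·(row 2) gives 11385·m = 4419·378 − 123·13459 = 14925, so m = 995/759.
Then b = (13459 − 123·(995/759))/4419 = 2284/759.

m = 1.311, b = 3.009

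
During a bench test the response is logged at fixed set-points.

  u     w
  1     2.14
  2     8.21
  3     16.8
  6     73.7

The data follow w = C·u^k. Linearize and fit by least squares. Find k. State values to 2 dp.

With ln wᵢ as the transformed response and ln uᵢ as the regressor:
Σln u = 3.5835, Σ(ln u)² = 4.8978, Σln w = 9.9875, Σln u·ln w = 12.2635.
Normal system: [[4.8978, 3.5835]; [3.5835, 4]]·[k, ln C]ᵀ = [12.2635, 9.9875]ᵀ.
Slope k = (n·Σln u·ln w − Σln u·Σln w)/(n·Σ(ln u)² − (Σln u)²) = (4·12.2635 − 3.5835·9.9875)/6.7496 = 1.96507; ln C = (Σln w − k·Σln u)/n = 0.73642.

k = 1.97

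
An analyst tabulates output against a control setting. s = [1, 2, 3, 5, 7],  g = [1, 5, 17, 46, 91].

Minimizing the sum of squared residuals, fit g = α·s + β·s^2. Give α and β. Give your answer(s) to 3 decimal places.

With design matrix M, MᵀM = [[88, 504]; [504, 3124]] and Mᵀg = [929, 5783]ᵀ.
Δ = 88·3124 − 504² = 20896.
α = (929·3124 − 504·5783)/20896 = -3109/5224; β = (88·5783 − 504·929)/20896 = 2543/1306.

α = -0.595, β = 1.947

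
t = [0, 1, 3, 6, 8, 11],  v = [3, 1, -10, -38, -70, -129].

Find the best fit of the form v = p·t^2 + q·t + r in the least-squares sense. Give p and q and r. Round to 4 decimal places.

Normal-equation sums: Σt^2·t^2 = 20115, Σt^2·t = 2087, Σt^2 = 231, Σt·t = 231, Σt = 29, Σ1 = 6.
For Mᵀv: Σt^2·v = -21546, Σt·v = -2236, Σv = -243.
Inverting the 3×3 Gram matrix, [p, q, r]ᵀ = [-38559/38708, -40371/38708, 55987/19354]ᵀ.

p = -0.9962, q = -1.0430, r = 2.8928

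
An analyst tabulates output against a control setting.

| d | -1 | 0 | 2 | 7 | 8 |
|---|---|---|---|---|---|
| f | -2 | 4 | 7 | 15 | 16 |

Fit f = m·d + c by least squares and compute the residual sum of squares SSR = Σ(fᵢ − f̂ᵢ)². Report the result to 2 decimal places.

SSR = 10.82

Setting ∂/∂m … = 0 gives: 118·m + 16·c = 249;  16·m + 5·c = 40.
(Σd·d = 118, Σd = 16, Σ1 = 5, Σd·f = 249, Σf = 40.)
Δ = 118·5 − 16² = 334.
m = (249·5 − 16·40)/334 = 605/334; c = (118·40 − 16·249)/334 = 368/167.
Residuals: -799/334, 300/167, 196/167, 39/334, -116/167; SSR = 3615/334.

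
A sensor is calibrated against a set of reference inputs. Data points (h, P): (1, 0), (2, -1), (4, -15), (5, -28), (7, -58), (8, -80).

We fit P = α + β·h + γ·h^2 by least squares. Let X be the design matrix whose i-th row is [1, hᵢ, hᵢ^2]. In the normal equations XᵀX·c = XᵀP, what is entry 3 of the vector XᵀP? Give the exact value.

-8906

Entry 3 ↔ basis h^2, so (XᵀP)_{3} = Σᵢ (h^2)·Pᵢ = (1)·(0) + (4)·(-1) + (16)·(-15) + (25)·(-28) + (49)·(-58) + (64)·(-80) = -8906.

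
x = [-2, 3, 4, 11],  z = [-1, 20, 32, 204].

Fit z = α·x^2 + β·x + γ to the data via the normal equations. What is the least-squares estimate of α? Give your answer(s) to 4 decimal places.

α = 1.4575

The normal equations are: 14994·α + 1414·β + 150·γ = 25372;  1414·α + 150·β + 16·γ = 2434;  150·α + 16·β + 4·γ = 255.
Inverting the 3×3 Gram matrix, [α, β, γ]ᵀ = [208621/143138, 378833/143138, -106786/71569]ᵀ.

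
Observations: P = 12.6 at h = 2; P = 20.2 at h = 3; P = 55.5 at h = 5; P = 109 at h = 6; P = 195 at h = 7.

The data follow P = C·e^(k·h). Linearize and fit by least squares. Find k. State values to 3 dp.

Linearized form: ln P = k·h + ln C. From the 5 transformed points,
Σh = 23.0000, Σ(h)² = 123.0000, Σln P = 19.5201, Σh·ln P = 99.2254.
Equations: 123.0000·k + 23.0000·ln C = 99.2254;  23.0000·k + 5·ln C = 19.5201.
Solving (det = 86.0000): k = 0.54843, ln C = 1.38126.

k = 0.548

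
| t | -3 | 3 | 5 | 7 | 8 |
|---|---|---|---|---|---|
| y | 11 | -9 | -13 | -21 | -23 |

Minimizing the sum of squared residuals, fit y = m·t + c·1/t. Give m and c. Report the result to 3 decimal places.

m = -2.801, c = -3.814

Entries of MᵀM: Σt·t = 156, Σt·1/t = 5, Σ1/t·1/t = 210449/705600.
And Σt·y = -456, Σ1/t·y = -1817/120.
MᵀM·[m, c]ᵀ = Mᵀy becomes [[156, 5]; [5, 210449/705600]]·[m, c]ᵀ = [-456, -1817/120]ᵀ.
Eliminating c: (210449/705600)·(row 1) − 5·(row 2) gives (1265837/58800)·m = (210449/705600)·(-456) − 5·(-1817/120) = -295451/4900, so m = -3545412/1265837.
Then c = ((-1817/120) − 5·(-3545412/1265837))/(210449/705600) = -4827480/1265837.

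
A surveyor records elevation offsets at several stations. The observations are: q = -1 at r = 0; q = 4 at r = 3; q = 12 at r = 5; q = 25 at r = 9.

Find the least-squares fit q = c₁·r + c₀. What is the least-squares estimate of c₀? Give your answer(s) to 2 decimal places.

The normal system AᵀA·[c₁, c₀]ᵀ = Aᵀq is [[115, 17]; [17, 4]]·[c₁, c₀]ᵀ = [297, 40]ᵀ.
det = 115·4 − 17² = 171.
c₁ = (297·4 − 17·40)/171 = 508/171; c₀ = (115·40 − 17·297)/171 = -449/171.

c₀ = -2.63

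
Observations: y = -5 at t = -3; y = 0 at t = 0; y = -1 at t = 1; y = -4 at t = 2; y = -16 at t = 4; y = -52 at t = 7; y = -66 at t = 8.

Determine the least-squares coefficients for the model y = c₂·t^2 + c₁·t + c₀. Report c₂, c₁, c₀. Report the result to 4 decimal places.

c₂ = -0.9610, c₁ = -0.7250, c₀ = 1.0283

Sums needed: Σt^2·t^2 = 6851, Σt^2·t = 901, Σt^2 = 143, Σt·t = 143, Σt = 19, Σ1 = 7.
Right-hand side: Σt^2·y = -7090, Σt·y = -950, Σy = -144.
So AᵀA·[c₂, c₁, c₀]ᵀ = Aᵀy: [[6851, 901, 143]; [901, 143, 19]; [143, 19, 7]]·[c₂, c₁, c₀]ᵀ = [-7090, -950, -144]ᵀ.
Row-reducing yields c₂ = -10793/11231, c₁ = -40713/56155, c₀ = 57746/56155.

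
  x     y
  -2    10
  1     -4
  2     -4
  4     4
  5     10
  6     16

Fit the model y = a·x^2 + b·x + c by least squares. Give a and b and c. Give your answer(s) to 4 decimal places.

a = 1.0473, b = -3.2389, c = -1.0406

Sums needed: Σx^2·x^2 = 2210, Σx^2·x = 406, Σx^2 = 86, Σx·x = 86, Σx = 16, Σ1 = 6.
Moment sums: Σx^2·y = 910, Σx·y = 130, Σy = 32.
AᵀA·[a, b, c]ᵀ = Aᵀy becomes [[2210, 406, 86]; [406, 86, 16]; [86, 16, 6]]·[a, b, c]ᵀ = [910, 130, 32]ᵀ.
Solving the 3×3 system (Gaussian elimination) gives a = 1750/1671, b = -27061/8355, c = -2898/2785.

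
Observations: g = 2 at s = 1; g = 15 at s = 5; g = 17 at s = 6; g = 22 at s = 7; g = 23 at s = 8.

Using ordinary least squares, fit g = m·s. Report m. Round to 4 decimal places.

m = 2.9543

Normal-equation sums: Σs·s = 175.
Moment sums: Σs·g = 517.
XᵀX·[m]ᵀ = Xᵀg becomes [[175]]·[m]ᵀ = [517]ᵀ.
Hence m = 517 / 175 ≈ 2.95429.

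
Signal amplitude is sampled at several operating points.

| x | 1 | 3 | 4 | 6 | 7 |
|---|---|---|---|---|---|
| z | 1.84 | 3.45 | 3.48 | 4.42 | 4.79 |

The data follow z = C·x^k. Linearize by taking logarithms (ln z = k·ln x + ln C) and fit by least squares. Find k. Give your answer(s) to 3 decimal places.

With ln zᵢ as the transformed response and ln xᵢ as the regressor:
Σln x = 6.2226, Σ(ln x)² = 10.1257, Σln z = 6.1478, Σln x·ln z = 8.8004.
Normal system: [[10.1257, 6.2226]; [6.2226, 5]]·[k, ln C]ᵀ = [8.8004, 6.1478]ᵀ.
Solving (det = 11.9082): k = 0.48257, ln C = 0.62901.

k = 0.483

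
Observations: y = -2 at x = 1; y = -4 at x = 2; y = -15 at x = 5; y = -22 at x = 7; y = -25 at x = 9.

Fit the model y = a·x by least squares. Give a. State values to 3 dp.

a = -2.900

Entries of MᵀM: Σx·x = 160.
For Mᵀy: Σx·y = -464.
MᵀM·[a]ᵀ = Mᵀy becomes [[160]]·[a]ᵀ = [-464]ᵀ.
Hence a = -464 / 160 ≈ -2.9.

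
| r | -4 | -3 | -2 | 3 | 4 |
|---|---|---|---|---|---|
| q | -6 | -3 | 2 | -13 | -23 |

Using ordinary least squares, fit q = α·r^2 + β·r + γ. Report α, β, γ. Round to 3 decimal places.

Normal-equation sums: Σr^2·r^2 = 690, Σr^2·r = -8, Σr^2 = 54, Σr·r = 54, Σr = -2, Σ1 = 5.
Moment sums: Σr^2·q = -600, Σr·q = -102, Σq = -43.
Row-reducing yields α = -6991/6871, β = -13608/6871, γ = 10969/6871.

α = -1.017, β = -1.980, γ = 1.596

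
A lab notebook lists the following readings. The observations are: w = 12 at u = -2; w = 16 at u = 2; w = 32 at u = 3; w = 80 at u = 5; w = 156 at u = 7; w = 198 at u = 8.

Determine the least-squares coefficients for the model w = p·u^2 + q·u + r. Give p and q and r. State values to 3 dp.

p = 2.951, q = 1.021, r = 2.196

Normal-equation sums: Σu^2·u^2 = 7235, Σu^2·u = 1007, Σu^2 = 155, Σu·u = 155, Σu = 23, Σ1 = 6.
For Xᵀw: Σu^2·w = 22716, Σu·w = 3180, Σw = 494.
Normal equations: [[7235, 1007, 155]; [1007, 155, 23]; [155, 23, 6]]·[p, q, r]ᵀ = [22716, 3180, 494]ᵀ.
Row-reducing yields p = 16780/5687, q = 5806/5687, r = 12490/5687.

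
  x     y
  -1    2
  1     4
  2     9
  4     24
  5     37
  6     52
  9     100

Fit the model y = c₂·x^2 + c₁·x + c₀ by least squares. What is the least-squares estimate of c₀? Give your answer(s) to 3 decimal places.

Entries of AᵀA: Σx^2·x^2 = 8756, Σx^2·x = 1142, Σx^2 = 164, Σx·x = 164, Σx = 26, Σ1 = 7.
For Aᵀy: Σx^2·y = 11323, Σx·y = 1513, Σy = 228.
So AᵀA·[c₂, c₁, c₀]ᵀ = Aᵀy: [[8756, 1142, 164]; [1142, 164, 26]; [164, 26, 7]]·[c₂, c₁, c₀]ᵀ = [11323, 1513, 228]ᵀ.
Row-reducing yields c₂ = 56409/55286, c₁ = 100409/55286, c₀ = 53107/27643.

c₀ = 1.921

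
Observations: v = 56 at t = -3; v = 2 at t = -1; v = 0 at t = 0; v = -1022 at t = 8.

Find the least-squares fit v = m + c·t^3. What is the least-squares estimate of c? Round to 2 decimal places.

From the data, Σ1 = 4, Σt^3 = 484, Σt^3·t^3 = 262874.
And Σv = -964, Σt^3·v = -524778.
Δ = 4·262874 − 484² = 817240.
m = ((-964)·262874 − 484·(-524778))/817240 = 72752/102155; c = (4·(-524778) − 484·(-964))/817240 = -204067/102155.

c = -2.00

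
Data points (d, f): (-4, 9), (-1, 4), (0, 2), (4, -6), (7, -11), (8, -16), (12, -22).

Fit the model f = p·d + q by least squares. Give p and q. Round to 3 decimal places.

From the data, Σd·d = 290, Σd = 26, Σ1 = 7.
Moment sums: Σd·f = -533, Σf = -40.
AᵀA·[p, q]ᵀ = Aᵀf becomes [[290, 26]; [26, 7]]·[p, q]ᵀ = [-533, -40]ᵀ.
Eliminating q: 7·(row 1) − 26·(row 2) gives 1354·p = 7·(-533) − 26·(-40) = -2691, so p = -2691/1354.
Then q = ((-40) − 26·(-2691/1354))/7 = 1129/677.

p = -1.987, q = 1.668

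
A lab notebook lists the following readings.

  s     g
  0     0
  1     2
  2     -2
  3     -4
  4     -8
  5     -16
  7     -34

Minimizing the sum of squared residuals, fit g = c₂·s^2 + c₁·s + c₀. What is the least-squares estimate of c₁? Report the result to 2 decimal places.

c₁ = 1.16

With design matrix A, AᵀA = [[3380, 568, 104]; [568, 104, 22]; [104, 22, 7]] and Aᵀg = [-2236, -364, -62]ᵀ.
Row-reducing yields c₂ = -2207/2541, c₁ = 2938/2541, c₀ = 50/121.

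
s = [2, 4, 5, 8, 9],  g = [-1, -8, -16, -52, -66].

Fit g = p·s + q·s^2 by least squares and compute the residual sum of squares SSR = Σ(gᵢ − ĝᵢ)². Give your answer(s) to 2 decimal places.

Forming AᵀA = [[190, 1438]; [1438, 11554]] and Aᵀg = [-1124, -9206]ᵀ gives AᵀA·[p, q]ᵀ = Aᵀg.
det = 190·11554 − 1438² = 127416.
p = ((-1124)·11554 − 1438·(-9206))/127416 = 20961/10618; q = (190·(-9206) − 1438·(-1124))/127416 = -11069/10618.
Residuals: -4132/5309, 4158/5309, 1016/5309, -5704/5309, 3576/5309; SSR = 15204/5309.

SSR = 2.86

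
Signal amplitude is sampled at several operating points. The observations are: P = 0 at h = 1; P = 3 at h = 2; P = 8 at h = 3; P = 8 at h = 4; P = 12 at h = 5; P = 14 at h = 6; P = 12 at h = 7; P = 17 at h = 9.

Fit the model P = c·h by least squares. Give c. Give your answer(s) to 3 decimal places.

c = 2.005

Normal-equation sums: Σh·h = 221.
For MᵀP: Σh·P = 443.
So MᵀM·[c]ᵀ = MᵀP: [[221]]·[c]ᵀ = [443]ᵀ.
c = 443/221 = 2.00452.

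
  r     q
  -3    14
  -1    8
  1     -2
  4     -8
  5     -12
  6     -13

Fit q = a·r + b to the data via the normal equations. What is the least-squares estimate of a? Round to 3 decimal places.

The normal system XᵀX·[a, b]ᵀ = Xᵀq is [[88, 12]; [12, 6]]·[a, b]ᵀ = [-222, -13]ᵀ.
Eliminating b: 6·(row 1) − 12·(row 2) gives 384·a = 6·(-222) − 12·(-13) = -1176, so a = -49/16.
Then b = ((-13) − 12·(-49/16))/6 = 95/24.

a = -3.063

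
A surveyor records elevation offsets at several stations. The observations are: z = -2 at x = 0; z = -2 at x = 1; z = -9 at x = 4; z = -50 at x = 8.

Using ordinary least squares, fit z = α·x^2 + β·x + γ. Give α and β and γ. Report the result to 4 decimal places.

Compute the Gram sums: Σx^2·x^2 = 4353, Σx^2·x = 577, Σx^2 = 81, Σx·x = 81, Σx = 13, Σ1 = 4.
For Aᵀz: Σx^2·z = -3346, Σx·z = -438, Σz = -63.
So AᵀA·[α, β, γ]ᵀ = Aᵀz: [[4353, 577, 81]; [577, 81, 13]; [81, 13, 4]]·[α, β, γ]ᵀ = [-3346, -438, -63]ᵀ.
Inverting the 3×3 Gram matrix, [α, β, γ]ᵀ = [-176/167, 2099/835, -2153/835]ᵀ.

α = -1.0539, β = 2.5138, γ = -2.5784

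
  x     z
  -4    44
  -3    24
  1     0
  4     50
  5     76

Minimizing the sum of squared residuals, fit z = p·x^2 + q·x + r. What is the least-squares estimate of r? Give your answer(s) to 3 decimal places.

MᵀM·[p, q, r]ᵀ = Mᵀz reads: 1219·p + 99·q + 67·r = 3620;  99·p + 67·q + 3·r = 332;  67·p + 3·q + 5·r = 194.
Row-reducing yields p = 16829/5464, q = 2891/5464, r = -1905/683.

r = -2.789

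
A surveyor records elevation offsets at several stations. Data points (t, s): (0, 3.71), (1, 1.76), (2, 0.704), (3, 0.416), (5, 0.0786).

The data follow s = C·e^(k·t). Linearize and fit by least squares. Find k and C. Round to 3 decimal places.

k = -0.765, C = 3.680

Let Y = ln s. Fitting Y = k·t + ln C by least squares:
AᵀA = [[39.0000, 11.0000]; [11.0000, 5]], rhs = [-15.4848, -1.8951]ᵀ  (here Σt = 11.0000, Σ(t)² = 39.0000, Σln s = -1.8951, Σt·ln s = -15.4848).
Δ = 39.0000·5 − (11.0000)² = 74.0000; k = (-15.4848·5 − 11.0000·-1.8951)/74.0000 = -0.76457, ln C = (39.0000·-1.8951 − 11.0000·-15.4848)/74.0000 = 1.30303, so C = exp(1.30303) = 3.68043.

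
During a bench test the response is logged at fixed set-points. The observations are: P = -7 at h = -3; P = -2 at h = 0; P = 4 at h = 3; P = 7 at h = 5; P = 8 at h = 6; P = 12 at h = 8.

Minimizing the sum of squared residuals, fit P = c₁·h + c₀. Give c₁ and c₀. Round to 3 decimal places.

c₁ = 1.718, c₀ = -1.775

Entries of XᵀX: Σh·h = 143, Σh = 19, Σ1 = 6.
For XᵀP: Σh·P = 212, ΣP = 22.
Normal equations: [[143, 19]; [19, 6]]·[c₁, c₀]ᵀ = [212, 22]ᵀ.
Eliminating c₀: 6·(row 1) − 19·(row 2) gives 497·c₁ = 6·212 − 19·22 = 854, so c₁ = 122/71.
Then c₀ = (22 − 19·(122/71))/6 = -126/71.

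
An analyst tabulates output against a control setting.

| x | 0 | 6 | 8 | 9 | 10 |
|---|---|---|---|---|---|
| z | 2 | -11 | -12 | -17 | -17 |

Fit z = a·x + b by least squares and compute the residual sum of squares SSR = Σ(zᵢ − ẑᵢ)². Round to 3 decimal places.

SSR = 6.494

The normal equations are: 281·a + 33·b = -485;  33·a + 5·b = -55.
Eliminating b: 5·(row 1) − 33·(row 2) gives 316·a = 5·(-485) − 33·(-55) = -610, so a = -305/158.
Then b = ((-55) − 33·(-305/158))/5 = 275/158.
Residuals: 41/158, -183/158, 269/158, -108/79, 89/158; SSR = 513/79.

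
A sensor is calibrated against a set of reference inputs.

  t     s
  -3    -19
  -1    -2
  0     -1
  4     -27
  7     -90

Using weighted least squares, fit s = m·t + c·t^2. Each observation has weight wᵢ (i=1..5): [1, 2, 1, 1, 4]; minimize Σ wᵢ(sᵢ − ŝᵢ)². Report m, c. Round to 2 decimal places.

The normal equations are: 223·m + 1407·c = -2567;  1407·m + 9943·c = -18247.
(Σwᵢ·t·t = 223, Σwᵢ·t·t^2 = 1407, Σwᵢ·t^2·t^2 = 9943, Σwᵢ·t·s = -2567, Σwᵢ·t^2·s = -18247.)
Eliminating c: 9943·(row 1) − 1407·(row 2) gives 237640·m = 9943·(-2567) − 1407·(-18247) = 149848, so m = 18731/29705.
Then c = ((-18247) − 1407·(18731/29705))/9943 = -57164/29705.

m = 0.63, c = -1.92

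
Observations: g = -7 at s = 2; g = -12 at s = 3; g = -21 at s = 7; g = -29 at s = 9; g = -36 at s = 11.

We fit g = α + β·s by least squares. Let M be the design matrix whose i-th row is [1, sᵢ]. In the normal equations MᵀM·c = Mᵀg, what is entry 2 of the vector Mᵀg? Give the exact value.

Entry 2 ↔ basis s, so (Mᵀg)_{2} = Σᵢ (s)·gᵢ = (2)·(-7) + (3)·(-12) + (7)·(-21) + (9)·(-29) + (11)·(-36) = -854.

-854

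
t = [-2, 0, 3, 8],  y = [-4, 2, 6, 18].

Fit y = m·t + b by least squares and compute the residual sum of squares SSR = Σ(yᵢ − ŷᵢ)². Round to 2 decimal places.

Forming MᵀM = [[77, 9]; [9, 4]] and Mᵀy = [170, 22]ᵀ gives MᵀM·[m, b]ᵀ = Mᵀy.
Δ = 77·4 − 9² = 227.
m = (170·4 − 9·22)/227 = 482/227; b = (77·22 − 9·170)/227 = 164/227.
Residuals: -108/227, 290/227, -248/227, 66/227; SSR = 712/227.

SSR = 3.14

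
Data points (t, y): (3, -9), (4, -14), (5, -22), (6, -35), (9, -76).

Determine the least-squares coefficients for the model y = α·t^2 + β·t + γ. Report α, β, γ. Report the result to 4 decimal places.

α = -0.9710, β = 0.3336, γ = -0.5714

Normal-equation sums: Σt^2·t^2 = 8819, Σt^2·t = 1161, Σt^2 = 167, Σt·t = 167, Σt = 27, Σ1 = 5.
For Xᵀy: Σt^2·y = -8271, Σt·y = -1087, Σy = -156.
Row-reducing yields α = -1237/1274, β = 425/1274, γ = -4/7.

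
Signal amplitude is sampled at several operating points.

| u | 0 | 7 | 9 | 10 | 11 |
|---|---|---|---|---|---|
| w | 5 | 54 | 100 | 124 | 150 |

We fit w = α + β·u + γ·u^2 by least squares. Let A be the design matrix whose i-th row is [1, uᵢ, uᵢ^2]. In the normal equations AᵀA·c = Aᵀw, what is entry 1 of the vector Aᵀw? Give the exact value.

Entry 1 ↔ basis 1, so (Aᵀw)_{1} = Σᵢ wᵢ = (1)·(5) + (1)·(54) + (1)·(100) + (1)·(124) + (1)·(150) = 433.

433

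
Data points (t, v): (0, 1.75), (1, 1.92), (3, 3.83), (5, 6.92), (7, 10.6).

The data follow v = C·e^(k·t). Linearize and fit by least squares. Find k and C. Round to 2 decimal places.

k = 0.27, C = 1.64

Taking logs, ln v = k·t + ln C, so regress ln v on t.
AᵀA = [[84.0000, 16.0000]; [16.0000, 5]], rhs = [30.8790, 6.8501]ᵀ  (here Σt = 16.0000, Σ(t)² = 84.0000, Σln v = 6.8501, Σt·ln v = 30.8790).
Slope k = (n·Σt·ln v − Σt·Σln v)/(n·Σ(t)² − (Σt)²) = (5·30.8790 − 16.0000·6.8501)/164.0000 = 0.27313; ln C = (Σln v − k·Σt)/n = 0.49599, so C = exp(0.49599) = 1.64213.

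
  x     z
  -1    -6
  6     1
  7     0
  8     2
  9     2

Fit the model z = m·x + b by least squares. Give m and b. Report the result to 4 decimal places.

Forming MᵀM = [[231, 29]; [29, 5]] and Mᵀz = [46, -1]ᵀ gives MᵀM·[m, b]ᵀ = Mᵀz.
Eliminating b: 5·(row 1) − 29·(row 2) gives 314·m = 5·46 − 29·(-1) = 259, so m = 259/314.
Then b = ((-1) − 29·(259/314))/5 = -1565/314.

m = 0.8248, b = -4.9841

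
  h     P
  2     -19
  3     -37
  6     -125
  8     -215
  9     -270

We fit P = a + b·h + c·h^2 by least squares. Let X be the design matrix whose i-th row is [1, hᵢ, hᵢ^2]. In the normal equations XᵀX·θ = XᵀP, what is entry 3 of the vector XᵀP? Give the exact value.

Entry 3 ↔ basis h^2, so (XᵀP)_{3} = Σᵢ (h^2)·Pᵢ = (4)·(-19) + (9)·(-37) + (36)·(-125) + (64)·(-215) + (81)·(-270) = -40539.

-40539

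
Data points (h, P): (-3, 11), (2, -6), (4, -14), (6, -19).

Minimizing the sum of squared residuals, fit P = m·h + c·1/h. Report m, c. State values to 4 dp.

m = -3.2769, c = -0.4997

MᵀM·[m, c]ᵀ = MᵀP reads: 65·m + 4·c = -215;  4·m + (65/144)·c = -40/3.
(Σh·h = 65, Σh·1/h = 4, Σ1/h·1/h = 65/144, Σh·P = -215, Σ1/h·P = -40/3.)
det = 65·(65/144) − 4² = 1921/144.
m = ((-215)·(65/144) − 4·(-40/3))/(1921/144) = -6295/1921; c = (65·(-40/3) − 4·(-215))/(1921/144) = -960/1921.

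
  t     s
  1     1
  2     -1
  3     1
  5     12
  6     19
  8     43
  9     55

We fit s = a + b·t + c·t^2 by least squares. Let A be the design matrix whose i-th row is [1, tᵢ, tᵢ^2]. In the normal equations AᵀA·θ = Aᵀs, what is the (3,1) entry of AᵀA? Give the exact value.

220

Row 3 ↔ basis t^2, column 1 ↔ basis 1, so (AᵀA)_{3,1} = Σᵢ t^2 = (1)·(1) + (4)·(1) + (9)·(1) + (25)·(1) + (36)·(1) + (64)·(1) + (81)·(1) = 220.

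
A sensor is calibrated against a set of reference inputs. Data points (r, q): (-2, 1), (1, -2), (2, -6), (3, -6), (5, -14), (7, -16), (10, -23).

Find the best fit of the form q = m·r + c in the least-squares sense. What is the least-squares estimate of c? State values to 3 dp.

c = -1.611

Normal-equation sums: Σr·r = 192, Σr = 26, Σ1 = 7.
And Σr·q = -446, Σq = -66.
Determinant 192·7 − 26² = 668.
m = ((-446)·7 − 26·(-66))/668 = -703/334; c = (192·(-66) − 26·(-446))/668 = -269/167.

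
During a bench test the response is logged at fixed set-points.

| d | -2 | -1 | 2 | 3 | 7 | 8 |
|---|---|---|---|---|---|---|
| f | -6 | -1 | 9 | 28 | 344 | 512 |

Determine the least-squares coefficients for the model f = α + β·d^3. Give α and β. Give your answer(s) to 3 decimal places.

The normal system XᵀX·[α, β]ᵀ = Xᵀf is [[6, 881]; [881, 380651]]·[α, β]ᵀ = [886, 381013]ᵀ.
Eliminating β: 380651·(row 1) − 881·(row 2) gives 1507745·α = 380651·886 − 881·381013 = 1584333, so α = 1584333/1507745.
Then β = (381013 − 881·(1584333/1507745))/380651 = 1505512/1507745.

α = 1.051, β = 0.999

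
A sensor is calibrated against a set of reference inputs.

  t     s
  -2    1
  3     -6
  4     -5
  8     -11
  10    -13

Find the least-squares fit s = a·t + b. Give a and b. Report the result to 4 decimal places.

a = -1.1651, b = -1.4404

Sums needed: Σt·t = 193, Σt = 23, Σ1 = 5.
Right-hand side: Σt·s = -258, Σs = -34.
So MᵀM·[a, b]ᵀ = Mᵀs: [[193, 23]; [23, 5]]·[a, b]ᵀ = [-258, -34]ᵀ.
Δ = 193·5 − 23² = 436.
a = ((-258)·5 − 23·(-34))/436 = -127/109; b = (193·(-34) − 23·(-258))/436 = -157/109.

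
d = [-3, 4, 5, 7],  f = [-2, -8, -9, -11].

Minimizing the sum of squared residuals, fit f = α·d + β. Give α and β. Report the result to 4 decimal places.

From the data, Σd·d = 99, Σd = 13, Σ1 = 4.
And Σd·f = -148, Σf = -30.
So MᵀM·[α, β]ᵀ = Mᵀf: [[99, 13]; [13, 4]]·[α, β]ᵀ = [-148, -30]ᵀ.
Δ = 99·4 − 13² = 227.
α = ((-148)·4 − 13·(-30))/227 = -202/227; β = (99·(-30) − 13·(-148))/227 = -1046/227.

α = -0.8899, β = -4.6079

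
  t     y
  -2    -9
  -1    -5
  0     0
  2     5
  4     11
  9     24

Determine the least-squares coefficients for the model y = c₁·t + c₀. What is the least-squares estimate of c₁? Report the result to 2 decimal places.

c₁ = 2.94

Sums needed: Σt·t = 106, Σt = 12, Σ1 = 6.
Moment sums: Σt·y = 293, Σy = 26.
Normal equations: [[106, 12]; [12, 6]]·[c₁, c₀]ᵀ = [293, 26]ᵀ.
Eliminating c₀: 6·(row 1) − 12·(row 2) gives 492·c₁ = 6·293 − 12·26 = 1446, so c₁ = 241/82.
Then c₀ = (26 − 12·(241/82))/6 = -190/123.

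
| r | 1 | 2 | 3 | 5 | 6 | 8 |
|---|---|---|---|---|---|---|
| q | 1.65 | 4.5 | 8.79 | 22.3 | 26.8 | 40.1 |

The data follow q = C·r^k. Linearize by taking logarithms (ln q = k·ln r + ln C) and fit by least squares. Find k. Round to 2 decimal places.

k = 1.57

With ln qᵢ as the transformed response and ln rᵢ as the regressor:
Σln r = 7.2724, Σ(ln r)² = 11.8122, Σln q = 14.2628, Σln r·ln q = 21.9952.
Normal system: [[11.8122, 7.2724]; [7.2724, 6]]·[k, ln C]ᵀ = [21.9952, 14.2628]ᵀ.
Slope k = (n·Σln r·ln q − Σln r·Σln q)/(n·Σ(ln r)² − (Σln r)²) = (6·21.9952 − 7.2724·14.2628)/17.9853 = 1.57051; ln C = (Σln q − k·Σln r)/n = 0.47357.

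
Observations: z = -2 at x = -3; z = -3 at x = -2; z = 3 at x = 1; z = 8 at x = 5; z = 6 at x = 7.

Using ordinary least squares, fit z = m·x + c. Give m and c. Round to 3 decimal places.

Entries of AᵀA: Σx·x = 88, Σx = 8, Σ1 = 5.
And Σx·z = 97, Σz = 12.
Δ = 88·5 − 8² = 376.
m = (97·5 − 8·12)/376 = 389/376; c = (88·12 − 8·97)/376 = 35/47.

m = 1.035, c = 0.745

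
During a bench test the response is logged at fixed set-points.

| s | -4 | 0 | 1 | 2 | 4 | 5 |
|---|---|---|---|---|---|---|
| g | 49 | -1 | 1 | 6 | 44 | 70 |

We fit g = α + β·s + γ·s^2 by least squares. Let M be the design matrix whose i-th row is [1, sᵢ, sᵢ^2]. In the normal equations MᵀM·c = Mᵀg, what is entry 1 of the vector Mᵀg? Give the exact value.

169

Entry 1 ↔ basis 1, so (Mᵀg)_{1} = Σᵢ gᵢ = (1)·(49) + (1)·(-1) + (1)·(1) + (1)·(6) + (1)·(44) + (1)·(70) = 169.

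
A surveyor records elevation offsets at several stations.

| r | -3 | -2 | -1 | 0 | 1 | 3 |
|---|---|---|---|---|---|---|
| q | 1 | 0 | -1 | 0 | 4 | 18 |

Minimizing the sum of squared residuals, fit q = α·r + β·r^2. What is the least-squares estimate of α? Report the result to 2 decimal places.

Setting ∂/∂α … = 0 gives: 24·α + (-8)·β = 56;  (-8)·α + 180·β = 174.
(Σr·r = 24, Σr·r^2 = -8, Σr^2·r^2 = 180, Σr·q = 56, Σr^2·q = 174.)
Eliminating β: 180·(row 1) − (-8)·(row 2) gives 4256·α = 180·56 − (-8)·174 = 11472, so α = 717/266.
Then β = (174 − (-8)·(717/266))/180 = 289/266.

α = 2.70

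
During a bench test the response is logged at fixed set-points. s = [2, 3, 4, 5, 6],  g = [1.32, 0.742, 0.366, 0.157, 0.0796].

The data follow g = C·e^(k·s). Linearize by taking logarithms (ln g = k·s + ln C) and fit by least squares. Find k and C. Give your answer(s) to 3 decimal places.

k = -0.717, C = 5.967

Taking logs, ln g = k·s + ln C, so regress ln g on s.
Σs = 20.0000, Σ(s)² = 90.0000, Σln g = -5.4081, Σs·ln g = -28.8024.
Equations: 90.0000·k + 20.0000·ln C = -28.8024;  20.0000·k + 5·ln C = -5.4081.
Slope k = (n·Σs·ln g − Σs·Σln g)/(n·Σ(s)² − (Σs)²) = (5·-28.8024 − 20.0000·-5.4081)/50.0000 = -0.71698; ln C = (Σln g − k·Σs)/n = 1.78631, so C = exp(1.78631) = 5.96739.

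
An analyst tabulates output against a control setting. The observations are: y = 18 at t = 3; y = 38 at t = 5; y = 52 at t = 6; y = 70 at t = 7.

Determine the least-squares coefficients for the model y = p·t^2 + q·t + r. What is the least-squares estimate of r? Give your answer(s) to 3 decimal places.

From the data, Σt^2·t^2 = 4403, Σt^2·t = 711, Σt^2 = 119, Σt·t = 119, Σt = 21, Σ1 = 4.
And Σt^2·y = 6414, Σt·y = 1046, Σy = 178.
Normal equations: [[4403, 711, 119]; [711, 119, 21]; [119, 21, 4]]·[p, q, r]ᵀ = [6414, 1046, 178]ᵀ.
Inverting the 3×3 Gram matrix, [p, q, r]ᵀ = [17/11, -137/55, 58/5]ᵀ.

r = 11.600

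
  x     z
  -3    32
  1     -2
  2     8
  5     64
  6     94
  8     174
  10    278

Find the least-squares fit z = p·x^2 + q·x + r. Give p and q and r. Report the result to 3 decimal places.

p = 2.996, q = -2.031, r = -1.292

Normal-equation sums: Σx^2·x^2 = 16115, Σx^2·x = 1835, Σx^2 = 239, Σx·x = 239, Σx = 29, Σ1 = 7.
Right-hand side: Σx^2·z = 44238, Σx·z = 4974, Σz = 648.
Normal equations: [[16115, 1835, 239]; [1835, 239, 29]; [239, 29, 7]]·[p, q, r]ᵀ = [44238, 4974, 648]ᵀ.
Inverting the 3×3 Gram matrix, [p, q, r]ᵀ = [404891/135163, -274523/135163, -24942/19309]ᵀ.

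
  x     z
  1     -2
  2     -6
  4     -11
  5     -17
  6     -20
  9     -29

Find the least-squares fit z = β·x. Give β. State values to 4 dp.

β = -3.2147

Entries of MᵀM: Σx·x = 163.
Moment sums: Σx·z = -524.
MᵀM·[β]ᵀ = Mᵀz becomes [[163]]·[β]ᵀ = [-524]ᵀ.
β = (-524)/163 = -3.21472.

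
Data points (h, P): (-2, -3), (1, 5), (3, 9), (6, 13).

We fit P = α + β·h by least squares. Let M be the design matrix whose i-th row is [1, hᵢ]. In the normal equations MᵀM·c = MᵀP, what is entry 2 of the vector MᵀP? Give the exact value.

116

Entry 2 ↔ basis h, so (MᵀP)_{2} = Σᵢ (h)·Pᵢ = (-2)·(-3) + (1)·(5) + (3)·(9) + (6)·(13) = 116.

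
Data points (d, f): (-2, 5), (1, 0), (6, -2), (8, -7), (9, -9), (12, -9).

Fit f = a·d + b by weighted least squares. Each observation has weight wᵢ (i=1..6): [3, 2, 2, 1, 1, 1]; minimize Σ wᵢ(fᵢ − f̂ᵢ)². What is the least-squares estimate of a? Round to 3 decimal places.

The normal equations are: 375·a + 37·b = -299;  37·a + 10·b = -14.
Determinant 375·10 − 37² = 2381.
a = ((-299)·10 − 37·(-14))/2381 = -2472/2381; b = (375·(-14) − 37·(-299))/2381 = 5813/2381.

a = -1.038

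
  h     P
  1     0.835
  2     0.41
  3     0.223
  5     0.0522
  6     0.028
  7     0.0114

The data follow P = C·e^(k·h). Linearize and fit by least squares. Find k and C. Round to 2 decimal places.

Let Y = ln P. Fitting Y = k·h + ln C by least squares:
Σh = 24.0000, Σ(h)² = 124.0000, Σln P = -13.5749, Σh·ln P = -74.0009.
Equations: 124.0000·k + 24.0000·ln C = -74.0009;  24.0000·k + 6·ln C = -13.5749.
Solving (det = 168.0000): k = -0.70362, ln C = 0.55201, so C = exp(0.55201) = 1.73675.

k = -0.70, C = 1.74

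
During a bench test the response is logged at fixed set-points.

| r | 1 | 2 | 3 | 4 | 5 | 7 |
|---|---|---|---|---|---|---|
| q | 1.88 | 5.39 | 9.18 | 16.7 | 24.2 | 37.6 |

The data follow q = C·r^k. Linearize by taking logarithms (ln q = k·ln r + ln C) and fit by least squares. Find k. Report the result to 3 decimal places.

Linearized form: ln q = k·ln r + ln C. From the 6 transformed points,
Σln r = 6.7334, Σ(ln r)² = 9.9861, Σln q = 14.1616, Σln r·ln q = 19.6923.
Equations: 9.9861·k + 6.7334·ln C = 19.6923;  6.7334·k + 6·ln C = 14.1616.
Solving (det = 14.5777): k = 1.56391, ln C = 0.60520.

k = 1.564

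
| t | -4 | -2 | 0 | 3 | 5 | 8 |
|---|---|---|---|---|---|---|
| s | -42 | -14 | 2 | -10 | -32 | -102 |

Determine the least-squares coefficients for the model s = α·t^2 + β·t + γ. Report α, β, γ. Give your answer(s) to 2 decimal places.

With design matrix X, XᵀX = [[5074, 592, 118]; [592, 118, 10]; [118, 10, 6]] and Xᵀs = [-8146, -810, -198]ᵀ.
Inverting the 3×3 Gram matrix, [α, β, γ]ᵀ = [-180832/92037, 269518/92037, 23315/30679]ᵀ.

α = -1.96, β = 2.93, γ = 0.76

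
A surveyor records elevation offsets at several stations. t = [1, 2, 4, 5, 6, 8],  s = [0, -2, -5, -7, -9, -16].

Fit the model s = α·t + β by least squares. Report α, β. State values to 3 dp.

The normal system XᵀX·[α, β]ᵀ = Xᵀs is [[146, 26]; [26, 6]]·[α, β]ᵀ = [-241, -39]ᵀ.
Determinant 146·6 − 26² = 200.
α = ((-241)·6 − 26·(-39))/200 = -54/25; β = (146·(-39) − 26·(-241))/200 = 143/50.

α = -2.160, β = 2.860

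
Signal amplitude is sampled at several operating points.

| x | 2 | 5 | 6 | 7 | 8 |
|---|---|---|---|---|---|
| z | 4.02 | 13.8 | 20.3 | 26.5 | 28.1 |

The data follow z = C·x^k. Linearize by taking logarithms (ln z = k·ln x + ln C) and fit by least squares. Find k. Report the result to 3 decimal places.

k = 1.449

Linearized form: ln z = k·ln x + ln C. From the 5 transformed points,
Sums: Σln x = 8.1197, Σ(ln x)² = 14.3918, Σln z = 13.6395, Σln x·ln z = 23.8965.
Normal system: [[14.3918, 8.1197]; [8.1197, 5]]·[k, ln C]ᵀ = [23.8965, 13.6395]ᵀ.
Slope k = (n·Σln x·ln z − Σln x·Σln z)/(n·Σ(ln x)² − (Σln x)²) = (5·23.8965 − 8.1197·13.6395)/6.0295 = 1.44854; ln C = (Σln z − k·Σln x)/n = 0.37556.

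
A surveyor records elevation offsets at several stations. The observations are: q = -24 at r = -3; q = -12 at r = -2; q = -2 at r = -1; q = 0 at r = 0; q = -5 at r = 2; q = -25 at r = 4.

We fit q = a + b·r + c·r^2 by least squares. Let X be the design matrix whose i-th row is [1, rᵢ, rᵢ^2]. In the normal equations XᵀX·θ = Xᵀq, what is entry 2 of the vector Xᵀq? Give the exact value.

Entry 2 ↔ basis r, so (Xᵀq)_{2} = Σᵢ (r)·qᵢ = (-3)·(-24) + (-2)·(-12) + (-1)·(-2) + (0)·(0) + (2)·(-5) + (4)·(-25) = -12.

-12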